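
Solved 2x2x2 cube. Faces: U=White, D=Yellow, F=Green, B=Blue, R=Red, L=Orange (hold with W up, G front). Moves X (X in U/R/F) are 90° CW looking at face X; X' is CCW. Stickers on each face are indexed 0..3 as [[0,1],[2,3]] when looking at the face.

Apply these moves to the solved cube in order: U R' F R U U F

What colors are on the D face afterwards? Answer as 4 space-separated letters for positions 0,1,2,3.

After move 1 (U): U=WWWW F=RRGG R=BBRR B=OOBB L=GGOO
After move 2 (R'): R=BRBR U=WBWO F=RWGW D=YRYG B=YOYB
After move 3 (F): F=GRWW U=WBOG R=WROR D=BBYG L=GYOR
After move 4 (R): R=OWRR U=WROW F=GBWG D=BYYY B=GOBB
After move 5 (U): U=OWWR F=OWWG R=GORR B=GYBB L=GBOR
After move 6 (U): U=WORW F=GOWG R=GYRR B=GBBB L=OWOR
After move 7 (F): F=WGGO U=WORW R=RYWR D=RGYY L=OBOY
Query: D face = RGYY

Answer: R G Y Y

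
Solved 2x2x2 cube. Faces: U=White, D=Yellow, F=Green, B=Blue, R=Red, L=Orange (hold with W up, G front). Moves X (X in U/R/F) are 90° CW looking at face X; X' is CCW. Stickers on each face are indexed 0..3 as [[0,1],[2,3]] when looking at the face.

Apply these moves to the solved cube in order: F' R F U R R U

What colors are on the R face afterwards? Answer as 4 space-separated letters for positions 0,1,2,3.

After move 1 (F'): F=GGGG U=WWRR R=YRYR D=OOYY L=OWOW
After move 2 (R): R=YYRR U=WGRG F=GOGY D=OBYB B=RBWB
After move 3 (F): F=GGYO U=WGWW R=RYGR D=RYYB L=OOOB
After move 4 (U): U=WWWG F=RYYO R=RBGR B=OOWB L=GGOB
After move 5 (R): R=GRRB U=WYWO F=RYYB D=RWYO B=GOWB
After move 6 (R): R=RGBR U=WYWB F=RWYO D=RWYG B=OOYB
After move 7 (U): U=WWBY F=RGYO R=OOBR B=GGYB L=RWOB
Query: R face = OOBR

Answer: O O B R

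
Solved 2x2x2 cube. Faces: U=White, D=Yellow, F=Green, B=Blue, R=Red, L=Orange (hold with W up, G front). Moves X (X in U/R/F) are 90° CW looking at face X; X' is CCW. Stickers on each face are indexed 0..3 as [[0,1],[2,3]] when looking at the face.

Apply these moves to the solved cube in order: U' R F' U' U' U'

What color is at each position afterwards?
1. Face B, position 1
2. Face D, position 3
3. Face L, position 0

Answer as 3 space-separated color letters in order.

After move 1 (U'): U=WWWW F=OOGG R=GGRR B=RRBB L=BBOO
After move 2 (R): R=RGRG U=WOWG F=OYGY D=YBYR B=WRWB
After move 3 (F'): F=YYOG U=WORR R=BGYG D=BOYR L=BGOW
After move 4 (U'): U=ORWR F=BGOG R=YYYG B=BGWB L=WROW
After move 5 (U'): U=RROW F=WROG R=BGYG B=YYWB L=BGOW
After move 6 (U'): U=RWRO F=BGOG R=WRYG B=BGWB L=YYOW
Query 1: B[1] = G
Query 2: D[3] = R
Query 3: L[0] = Y

Answer: G R Y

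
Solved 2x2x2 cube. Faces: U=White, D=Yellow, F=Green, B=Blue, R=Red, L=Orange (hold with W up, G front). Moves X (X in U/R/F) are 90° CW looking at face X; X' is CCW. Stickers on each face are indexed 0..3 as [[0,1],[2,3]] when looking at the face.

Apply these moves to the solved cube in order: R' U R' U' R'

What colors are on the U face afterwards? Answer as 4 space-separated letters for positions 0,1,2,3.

Answer: Y G W B

Derivation:
After move 1 (R'): R=RRRR U=WBWB F=GWGW D=YGYG B=YBYB
After move 2 (U): U=WWBB F=RRGW R=YBRR B=OOYB L=GWOO
After move 3 (R'): R=BRYR U=WYBO F=RWGB D=YRYW B=GOGB
After move 4 (U'): U=YOWB F=GWGB R=RWYR B=BRGB L=GOOO
After move 5 (R'): R=WRRY U=YGWB F=GOGB D=YWYB B=WRRB
Query: U face = YGWB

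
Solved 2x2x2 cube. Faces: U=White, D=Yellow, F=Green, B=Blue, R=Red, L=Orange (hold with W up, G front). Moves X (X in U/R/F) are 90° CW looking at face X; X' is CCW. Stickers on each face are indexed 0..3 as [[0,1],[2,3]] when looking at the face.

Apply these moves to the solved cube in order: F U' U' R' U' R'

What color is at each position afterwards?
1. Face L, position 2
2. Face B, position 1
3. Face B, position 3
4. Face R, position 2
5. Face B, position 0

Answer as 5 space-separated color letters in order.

Answer: O R B B G

Derivation:
After move 1 (F): F=GGGG U=WWOO R=WRWR D=RRYY L=OYOY
After move 2 (U'): U=WOWO F=OYGG R=GGWR B=WRBB L=BBOY
After move 3 (U'): U=OOWW F=BBGG R=OYWR B=GGBB L=WROY
After move 4 (R'): R=YROW U=OBWG F=BOGW D=RBYG B=YGRB
After move 5 (U'): U=BGOW F=WRGW R=BOOW B=YRRB L=YGOY
After move 6 (R'): R=OWBO U=BROY F=WGGW D=RRYW B=GRBB
Query 1: L[2] = O
Query 2: B[1] = R
Query 3: B[3] = B
Query 4: R[2] = B
Query 5: B[0] = G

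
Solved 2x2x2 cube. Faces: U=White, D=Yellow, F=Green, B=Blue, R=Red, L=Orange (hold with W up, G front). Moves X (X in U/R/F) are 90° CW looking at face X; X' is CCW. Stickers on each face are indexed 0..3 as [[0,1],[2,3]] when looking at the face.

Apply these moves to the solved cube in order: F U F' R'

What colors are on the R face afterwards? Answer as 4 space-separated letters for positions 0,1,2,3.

Answer: B R R R

Derivation:
After move 1 (F): F=GGGG U=WWOO R=WRWR D=RRYY L=OYOY
After move 2 (U): U=OWOW F=WRGG R=BBWR B=OYBB L=GGOY
After move 3 (F'): F=RGWG U=OWBW R=RBRR D=GYYY L=GWOO
After move 4 (R'): R=BRRR U=OBBO F=RWWW D=GGYG B=YYYB
Query: R face = BRRR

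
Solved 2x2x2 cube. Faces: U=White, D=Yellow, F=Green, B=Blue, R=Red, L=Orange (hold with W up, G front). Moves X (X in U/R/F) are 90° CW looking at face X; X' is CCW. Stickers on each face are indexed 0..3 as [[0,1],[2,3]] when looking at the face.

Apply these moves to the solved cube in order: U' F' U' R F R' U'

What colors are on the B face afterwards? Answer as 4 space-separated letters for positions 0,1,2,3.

After move 1 (U'): U=WWWW F=OOGG R=GGRR B=RRBB L=BBOO
After move 2 (F'): F=OGOG U=WWGR R=YGYR D=BOYY L=BWOW
After move 3 (U'): U=WRWG F=BWOG R=OGYR B=YGBB L=RROW
After move 4 (R): R=YORG U=WWWG F=BOOY D=BBYY B=GGRB
After move 5 (F): F=OBYO U=WWWR R=WOGG D=RYYY L=RBOB
After move 6 (R'): R=OGWG U=WRWG F=OWYR D=RBYO B=YGYB
After move 7 (U'): U=RGWW F=RBYR R=OWWG B=OGYB L=YGOB
Query: B face = OGYB

Answer: O G Y B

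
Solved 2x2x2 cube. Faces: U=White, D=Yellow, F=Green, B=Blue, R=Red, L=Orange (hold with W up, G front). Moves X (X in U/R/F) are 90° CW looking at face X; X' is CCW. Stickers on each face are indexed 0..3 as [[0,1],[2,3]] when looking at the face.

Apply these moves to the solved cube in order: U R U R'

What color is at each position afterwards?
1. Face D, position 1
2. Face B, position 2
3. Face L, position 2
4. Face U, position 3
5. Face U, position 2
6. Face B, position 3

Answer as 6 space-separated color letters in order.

After move 1 (U): U=WWWW F=RRGG R=BBRR B=OOBB L=GGOO
After move 2 (R): R=RBRB U=WRWG F=RYGY D=YBYO B=WOWB
After move 3 (U): U=WWGR F=RBGY R=WORB B=GGWB L=RYOO
After move 4 (R'): R=OBWR U=WWGG F=RWGR D=YBYY B=OGBB
Query 1: D[1] = B
Query 2: B[2] = B
Query 3: L[2] = O
Query 4: U[3] = G
Query 5: U[2] = G
Query 6: B[3] = B

Answer: B B O G G B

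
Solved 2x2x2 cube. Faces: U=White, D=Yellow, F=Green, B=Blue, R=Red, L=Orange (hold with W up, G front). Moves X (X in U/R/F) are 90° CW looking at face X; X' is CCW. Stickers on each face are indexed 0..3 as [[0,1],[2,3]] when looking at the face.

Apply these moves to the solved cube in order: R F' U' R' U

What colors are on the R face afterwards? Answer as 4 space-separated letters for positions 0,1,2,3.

After move 1 (R): R=RRRR U=WGWG F=GYGY D=YBYB B=WBWB
After move 2 (F'): F=YYGG U=WGRR R=BRYR D=OOYB L=OGOW
After move 3 (U'): U=GRWR F=OGGG R=YYYR B=BRWB L=WBOW
After move 4 (R'): R=YRYY U=GWWB F=ORGR D=OGYG B=BROB
After move 5 (U): U=WGBW F=YRGR R=BRYY B=WBOB L=OROW
Query: R face = BRYY

Answer: B R Y Y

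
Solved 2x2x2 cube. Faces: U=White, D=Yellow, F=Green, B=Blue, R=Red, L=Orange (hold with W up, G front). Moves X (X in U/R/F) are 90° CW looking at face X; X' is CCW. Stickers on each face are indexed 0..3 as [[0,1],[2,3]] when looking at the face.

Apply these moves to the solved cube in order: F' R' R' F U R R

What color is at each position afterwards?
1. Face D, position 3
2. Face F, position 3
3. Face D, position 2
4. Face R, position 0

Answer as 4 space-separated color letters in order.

Answer: O O Y Y

Derivation:
After move 1 (F'): F=GGGG U=WWRR R=YRYR D=OOYY L=OWOW
After move 2 (R'): R=RRYY U=WBRB F=GWGR D=OGYG B=YBOB
After move 3 (R'): R=RYRY U=WORY F=GBGB D=OWYR B=GBGB
After move 4 (F): F=GGBB U=WOWW R=RYYY D=RRYR L=OOOW
After move 5 (U): U=WWWO F=RYBB R=GBYY B=OOGB L=GGOW
After move 6 (R): R=YGYB U=WYWB F=RRBR D=RGYO B=OOWB
After move 7 (R): R=YYBG U=WRWR F=RGBO D=RWYO B=BOYB
Query 1: D[3] = O
Query 2: F[3] = O
Query 3: D[2] = Y
Query 4: R[0] = Y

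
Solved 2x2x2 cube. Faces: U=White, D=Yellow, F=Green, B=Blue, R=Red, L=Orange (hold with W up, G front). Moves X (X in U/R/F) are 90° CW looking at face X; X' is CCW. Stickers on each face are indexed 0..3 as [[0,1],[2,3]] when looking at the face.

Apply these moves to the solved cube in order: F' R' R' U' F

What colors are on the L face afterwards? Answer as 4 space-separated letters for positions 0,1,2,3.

After move 1 (F'): F=GGGG U=WWRR R=YRYR D=OOYY L=OWOW
After move 2 (R'): R=RRYY U=WBRB F=GWGR D=OGYG B=YBOB
After move 3 (R'): R=RYRY U=WORY F=GBGB D=OWYR B=GBGB
After move 4 (U'): U=OYWR F=OWGB R=GBRY B=RYGB L=GBOW
After move 5 (F): F=GOBW U=OYWB R=WBRY D=RGYR L=GOOW
Query: L face = GOOW

Answer: G O O W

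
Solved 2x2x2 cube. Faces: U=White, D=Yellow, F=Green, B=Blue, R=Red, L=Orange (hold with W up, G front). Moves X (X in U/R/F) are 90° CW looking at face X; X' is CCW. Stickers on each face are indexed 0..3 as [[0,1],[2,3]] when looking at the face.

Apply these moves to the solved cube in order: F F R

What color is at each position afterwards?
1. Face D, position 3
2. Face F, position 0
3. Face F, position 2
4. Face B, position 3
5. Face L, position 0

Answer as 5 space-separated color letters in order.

After move 1 (F): F=GGGG U=WWOO R=WRWR D=RRYY L=OYOY
After move 2 (F): F=GGGG U=WWYY R=OROR D=WWYY L=OROR
After move 3 (R): R=OORR U=WGYG F=GWGY D=WBYB B=YBWB
Query 1: D[3] = B
Query 2: F[0] = G
Query 3: F[2] = G
Query 4: B[3] = B
Query 5: L[0] = O

Answer: B G G B O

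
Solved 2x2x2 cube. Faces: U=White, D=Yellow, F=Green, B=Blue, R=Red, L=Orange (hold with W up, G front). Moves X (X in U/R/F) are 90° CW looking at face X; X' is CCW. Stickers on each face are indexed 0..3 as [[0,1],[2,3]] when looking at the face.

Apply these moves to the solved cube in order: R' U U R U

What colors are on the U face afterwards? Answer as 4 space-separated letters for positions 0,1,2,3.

Answer: B B W B

Derivation:
After move 1 (R'): R=RRRR U=WBWB F=GWGW D=YGYG B=YBYB
After move 2 (U): U=WWBB F=RRGW R=YBRR B=OOYB L=GWOO
After move 3 (U): U=BWBW F=YBGW R=OORR B=GWYB L=RROO
After move 4 (R): R=RORO U=BBBW F=YGGG D=YYYG B=WWWB
After move 5 (U): U=BBWB F=ROGG R=WWRO B=RRWB L=YGOO
Query: U face = BBWB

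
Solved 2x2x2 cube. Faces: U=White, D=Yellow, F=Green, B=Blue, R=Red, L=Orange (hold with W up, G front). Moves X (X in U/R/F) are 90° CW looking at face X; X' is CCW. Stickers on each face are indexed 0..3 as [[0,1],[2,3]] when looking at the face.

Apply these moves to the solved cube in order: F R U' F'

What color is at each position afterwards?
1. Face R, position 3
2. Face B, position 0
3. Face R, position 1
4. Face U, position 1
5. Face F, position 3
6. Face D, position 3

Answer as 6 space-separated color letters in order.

Answer: R W R G G B

Derivation:
After move 1 (F): F=GGGG U=WWOO R=WRWR D=RRYY L=OYOY
After move 2 (R): R=WWRR U=WGOG F=GRGY D=RBYB B=OBWB
After move 3 (U'): U=GGWO F=OYGY R=GRRR B=WWWB L=OBOY
After move 4 (F'): F=YYOG U=GGGR R=BRRR D=BYYB L=OOOW
Query 1: R[3] = R
Query 2: B[0] = W
Query 3: R[1] = R
Query 4: U[1] = G
Query 5: F[3] = G
Query 6: D[3] = B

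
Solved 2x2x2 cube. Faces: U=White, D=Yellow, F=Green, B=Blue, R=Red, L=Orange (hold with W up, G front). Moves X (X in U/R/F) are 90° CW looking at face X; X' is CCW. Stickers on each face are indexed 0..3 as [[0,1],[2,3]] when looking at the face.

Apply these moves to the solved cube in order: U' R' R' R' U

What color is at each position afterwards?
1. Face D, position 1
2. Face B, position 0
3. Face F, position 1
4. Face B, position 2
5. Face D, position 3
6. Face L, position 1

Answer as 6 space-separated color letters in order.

After move 1 (U'): U=WWWW F=OOGG R=GGRR B=RRBB L=BBOO
After move 2 (R'): R=GRGR U=WBWR F=OWGW D=YOYG B=YRYB
After move 3 (R'): R=RRGG U=WYWY F=OBGR D=YWYW B=GROB
After move 4 (R'): R=RGRG U=WOWG F=OYGY D=YBYR B=WRWB
After move 5 (U): U=WWGO F=RGGY R=WRRG B=BBWB L=OYOO
Query 1: D[1] = B
Query 2: B[0] = B
Query 3: F[1] = G
Query 4: B[2] = W
Query 5: D[3] = R
Query 6: L[1] = Y

Answer: B B G W R Y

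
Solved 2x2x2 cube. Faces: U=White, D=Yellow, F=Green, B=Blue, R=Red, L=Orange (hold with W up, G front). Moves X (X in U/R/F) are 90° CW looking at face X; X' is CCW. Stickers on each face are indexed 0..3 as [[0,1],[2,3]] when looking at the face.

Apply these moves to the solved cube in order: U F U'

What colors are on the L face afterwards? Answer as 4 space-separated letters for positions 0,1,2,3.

Answer: O O O Y

Derivation:
After move 1 (U): U=WWWW F=RRGG R=BBRR B=OOBB L=GGOO
After move 2 (F): F=GRGR U=WWOG R=WBWR D=RBYY L=GYOY
After move 3 (U'): U=WGWO F=GYGR R=GRWR B=WBBB L=OOOY
Query: L face = OOOY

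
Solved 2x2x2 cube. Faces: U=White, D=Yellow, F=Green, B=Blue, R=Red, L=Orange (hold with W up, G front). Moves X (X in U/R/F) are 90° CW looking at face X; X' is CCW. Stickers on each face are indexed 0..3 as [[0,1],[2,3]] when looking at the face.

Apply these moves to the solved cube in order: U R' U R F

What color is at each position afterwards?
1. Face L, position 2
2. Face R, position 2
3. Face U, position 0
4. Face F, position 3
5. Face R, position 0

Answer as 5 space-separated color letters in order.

After move 1 (U): U=WWWW F=RRGG R=BBRR B=OOBB L=GGOO
After move 2 (R'): R=BRBR U=WBWO F=RWGW D=YRYG B=YOYB
After move 3 (U): U=WWOB F=BRGW R=YOBR B=GGYB L=RWOO
After move 4 (R): R=BYRO U=WROW F=BRGG D=YYYG B=BGWB
After move 5 (F): F=GBGR U=WROW R=OYWO D=RBYG L=RYOY
Query 1: L[2] = O
Query 2: R[2] = W
Query 3: U[0] = W
Query 4: F[3] = R
Query 5: R[0] = O

Answer: O W W R O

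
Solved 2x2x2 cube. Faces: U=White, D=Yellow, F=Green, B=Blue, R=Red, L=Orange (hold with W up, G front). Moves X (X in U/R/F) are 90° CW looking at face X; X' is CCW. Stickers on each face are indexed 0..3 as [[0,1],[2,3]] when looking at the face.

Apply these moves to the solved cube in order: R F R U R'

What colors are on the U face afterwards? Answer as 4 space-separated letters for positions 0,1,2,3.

After move 1 (R): R=RRRR U=WGWG F=GYGY D=YBYB B=WBWB
After move 2 (F): F=GGYY U=WGOO R=WRGR D=RRYB L=OYOB
After move 3 (R): R=GWRR U=WGOY F=GRYB D=RWYW B=OBGB
After move 4 (U): U=OWYG F=GWYB R=OBRR B=OYGB L=GROB
After move 5 (R'): R=BROR U=OGYO F=GWYG D=RWYB B=WYWB
Query: U face = OGYO

Answer: O G Y O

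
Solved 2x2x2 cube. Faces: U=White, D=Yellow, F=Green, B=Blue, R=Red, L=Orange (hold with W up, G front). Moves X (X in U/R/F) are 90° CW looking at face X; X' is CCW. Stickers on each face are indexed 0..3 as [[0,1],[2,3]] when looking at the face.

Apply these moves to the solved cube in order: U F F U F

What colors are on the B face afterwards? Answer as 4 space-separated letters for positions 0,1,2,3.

After move 1 (U): U=WWWW F=RRGG R=BBRR B=OOBB L=GGOO
After move 2 (F): F=GRGR U=WWOG R=WBWR D=RBYY L=GYOY
After move 3 (F): F=GGRR U=WWYY R=OBGR D=WWYY L=GROB
After move 4 (U): U=YWYW F=OBRR R=OOGR B=GRBB L=GGOB
After move 5 (F): F=RORB U=YWBG R=YOWR D=GOYY L=GWOW
Query: B face = GRBB

Answer: G R B B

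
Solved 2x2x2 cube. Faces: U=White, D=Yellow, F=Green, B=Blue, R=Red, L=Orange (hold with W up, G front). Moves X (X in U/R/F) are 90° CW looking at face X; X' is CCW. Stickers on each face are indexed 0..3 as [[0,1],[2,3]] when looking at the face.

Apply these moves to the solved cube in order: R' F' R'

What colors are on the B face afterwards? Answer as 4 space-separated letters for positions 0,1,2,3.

After move 1 (R'): R=RRRR U=WBWB F=GWGW D=YGYG B=YBYB
After move 2 (F'): F=WWGG U=WBRR R=GRYR D=OOYG L=OBOW
After move 3 (R'): R=RRGY U=WYRY F=WBGR D=OWYG B=GBOB
Query: B face = GBOB

Answer: G B O B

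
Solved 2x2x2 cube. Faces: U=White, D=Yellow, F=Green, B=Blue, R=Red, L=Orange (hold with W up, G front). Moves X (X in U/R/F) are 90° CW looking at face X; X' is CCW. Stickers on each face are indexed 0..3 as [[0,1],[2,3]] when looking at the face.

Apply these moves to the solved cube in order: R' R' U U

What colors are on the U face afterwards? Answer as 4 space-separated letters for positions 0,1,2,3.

After move 1 (R'): R=RRRR U=WBWB F=GWGW D=YGYG B=YBYB
After move 2 (R'): R=RRRR U=WYWY F=GBGB D=YWYW B=GBGB
After move 3 (U): U=WWYY F=RRGB R=GBRR B=OOGB L=GBOO
After move 4 (U): U=YWYW F=GBGB R=OORR B=GBGB L=RROO
Query: U face = YWYW

Answer: Y W Y W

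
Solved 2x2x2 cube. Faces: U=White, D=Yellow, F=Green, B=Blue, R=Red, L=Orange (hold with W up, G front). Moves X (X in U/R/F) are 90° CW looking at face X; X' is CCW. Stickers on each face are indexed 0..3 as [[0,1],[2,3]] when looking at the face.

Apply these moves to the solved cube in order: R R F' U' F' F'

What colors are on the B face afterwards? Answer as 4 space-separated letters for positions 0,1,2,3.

Answer: W R G B

Derivation:
After move 1 (R): R=RRRR U=WGWG F=GYGY D=YBYB B=WBWB
After move 2 (R): R=RRRR U=WYWY F=GBGB D=YWYW B=GBGB
After move 3 (F'): F=BBGG U=WYRR R=WRYR D=OOYW L=OYOW
After move 4 (U'): U=YRWR F=OYGG R=BBYR B=WRGB L=GBOW
After move 5 (F'): F=YGOG U=YRBY R=OBOR D=BWYW L=GROW
After move 6 (F'): F=GGYO U=YROO R=WBBR D=RWYW L=GYOB
Query: B face = WRGB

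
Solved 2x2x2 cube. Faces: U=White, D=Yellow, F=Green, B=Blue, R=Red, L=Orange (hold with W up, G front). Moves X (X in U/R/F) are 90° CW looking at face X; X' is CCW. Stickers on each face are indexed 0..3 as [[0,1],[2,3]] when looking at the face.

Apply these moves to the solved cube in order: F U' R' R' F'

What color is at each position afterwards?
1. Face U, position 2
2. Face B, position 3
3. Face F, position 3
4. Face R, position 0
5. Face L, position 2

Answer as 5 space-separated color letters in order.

After move 1 (F): F=GGGG U=WWOO R=WRWR D=RRYY L=OYOY
After move 2 (U'): U=WOWO F=OYGG R=GGWR B=WRBB L=BBOY
After move 3 (R'): R=GRGW U=WBWW F=OOGO D=RYYG B=YRRB
After move 4 (R'): R=RWGG U=WRWY F=OBGW D=ROYO B=GRYB
After move 5 (F'): F=BWOG U=WRRG R=OWRG D=BYYO L=BYOW
Query 1: U[2] = R
Query 2: B[3] = B
Query 3: F[3] = G
Query 4: R[0] = O
Query 5: L[2] = O

Answer: R B G O O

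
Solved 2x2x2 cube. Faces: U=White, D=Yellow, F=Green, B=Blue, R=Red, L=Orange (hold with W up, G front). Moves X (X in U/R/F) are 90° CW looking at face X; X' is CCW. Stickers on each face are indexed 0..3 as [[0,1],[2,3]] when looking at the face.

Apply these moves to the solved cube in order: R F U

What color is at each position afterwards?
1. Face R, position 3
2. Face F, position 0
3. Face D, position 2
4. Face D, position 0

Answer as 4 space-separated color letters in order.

After move 1 (R): R=RRRR U=WGWG F=GYGY D=YBYB B=WBWB
After move 2 (F): F=GGYY U=WGOO R=WRGR D=RRYB L=OYOB
After move 3 (U): U=OWOG F=WRYY R=WBGR B=OYWB L=GGOB
Query 1: R[3] = R
Query 2: F[0] = W
Query 3: D[2] = Y
Query 4: D[0] = R

Answer: R W Y R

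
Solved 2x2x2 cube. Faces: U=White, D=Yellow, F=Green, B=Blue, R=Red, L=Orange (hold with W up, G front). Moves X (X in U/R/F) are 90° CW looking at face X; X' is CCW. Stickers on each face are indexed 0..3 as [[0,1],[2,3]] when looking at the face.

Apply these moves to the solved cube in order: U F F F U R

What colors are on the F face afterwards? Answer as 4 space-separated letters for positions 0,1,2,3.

After move 1 (U): U=WWWW F=RRGG R=BBRR B=OOBB L=GGOO
After move 2 (F): F=GRGR U=WWOG R=WBWR D=RBYY L=GYOY
After move 3 (F): F=GGRR U=WWYY R=OBGR D=WWYY L=GROB
After move 4 (F): F=RGRG U=WWBR R=YBYR D=GOYY L=GWOW
After move 5 (U): U=BWRW F=YBRG R=OOYR B=GWBB L=RGOW
After move 6 (R): R=YORO U=BBRG F=YORY D=GBYG B=WWWB
Query: F face = YORY

Answer: Y O R Y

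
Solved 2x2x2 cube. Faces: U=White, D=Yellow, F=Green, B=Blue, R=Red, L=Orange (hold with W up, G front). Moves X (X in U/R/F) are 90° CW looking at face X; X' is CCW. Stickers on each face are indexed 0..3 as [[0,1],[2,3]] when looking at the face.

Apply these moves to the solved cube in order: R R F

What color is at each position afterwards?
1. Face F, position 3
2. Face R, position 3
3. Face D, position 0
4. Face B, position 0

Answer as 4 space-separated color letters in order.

Answer: B R R G

Derivation:
After move 1 (R): R=RRRR U=WGWG F=GYGY D=YBYB B=WBWB
After move 2 (R): R=RRRR U=WYWY F=GBGB D=YWYW B=GBGB
After move 3 (F): F=GGBB U=WYOO R=WRYR D=RRYW L=OYOW
Query 1: F[3] = B
Query 2: R[3] = R
Query 3: D[0] = R
Query 4: B[0] = G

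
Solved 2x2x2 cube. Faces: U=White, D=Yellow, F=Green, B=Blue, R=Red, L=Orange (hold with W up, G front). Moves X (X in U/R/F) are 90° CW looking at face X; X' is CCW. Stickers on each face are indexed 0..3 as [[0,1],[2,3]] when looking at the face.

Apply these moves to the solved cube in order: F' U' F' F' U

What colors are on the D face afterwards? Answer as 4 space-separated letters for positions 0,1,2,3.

Answer: R W Y Y

Derivation:
After move 1 (F'): F=GGGG U=WWRR R=YRYR D=OOYY L=OWOW
After move 2 (U'): U=WRWR F=OWGG R=GGYR B=YRBB L=BBOW
After move 3 (F'): F=WGOG U=WRGY R=OGOR D=BWYY L=BROW
After move 4 (F'): F=GGWO U=WROO R=WGBR D=RWYY L=BYOG
After move 5 (U): U=OWOR F=WGWO R=YRBR B=BYBB L=GGOG
Query: D face = RWYY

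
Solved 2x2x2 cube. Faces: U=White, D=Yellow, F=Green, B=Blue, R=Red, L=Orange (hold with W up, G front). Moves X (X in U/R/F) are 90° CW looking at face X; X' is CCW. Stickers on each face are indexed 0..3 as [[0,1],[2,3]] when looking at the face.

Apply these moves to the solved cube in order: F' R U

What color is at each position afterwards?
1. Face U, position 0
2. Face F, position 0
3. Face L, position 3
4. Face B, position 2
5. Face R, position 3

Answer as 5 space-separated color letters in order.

Answer: R Y W W R

Derivation:
After move 1 (F'): F=GGGG U=WWRR R=YRYR D=OOYY L=OWOW
After move 2 (R): R=YYRR U=WGRG F=GOGY D=OBYB B=RBWB
After move 3 (U): U=RWGG F=YYGY R=RBRR B=OWWB L=GOOW
Query 1: U[0] = R
Query 2: F[0] = Y
Query 3: L[3] = W
Query 4: B[2] = W
Query 5: R[3] = R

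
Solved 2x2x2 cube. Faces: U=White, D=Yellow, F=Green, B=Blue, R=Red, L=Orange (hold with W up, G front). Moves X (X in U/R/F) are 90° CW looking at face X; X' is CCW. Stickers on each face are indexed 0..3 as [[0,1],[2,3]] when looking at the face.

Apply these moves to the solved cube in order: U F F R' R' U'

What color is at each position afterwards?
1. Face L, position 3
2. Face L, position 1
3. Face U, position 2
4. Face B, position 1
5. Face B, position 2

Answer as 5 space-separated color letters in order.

Answer: B O W G G

Derivation:
After move 1 (U): U=WWWW F=RRGG R=BBRR B=OOBB L=GGOO
After move 2 (F): F=GRGR U=WWOG R=WBWR D=RBYY L=GYOY
After move 3 (F): F=GGRR U=WWYY R=OBGR D=WWYY L=GROB
After move 4 (R'): R=BROG U=WBYO F=GWRY D=WGYR B=YOWB
After move 5 (R'): R=RGBO U=WWYY F=GBRO D=WWYY B=ROGB
After move 6 (U'): U=WYWY F=GRRO R=GBBO B=RGGB L=ROOB
Query 1: L[3] = B
Query 2: L[1] = O
Query 3: U[2] = W
Query 4: B[1] = G
Query 5: B[2] = G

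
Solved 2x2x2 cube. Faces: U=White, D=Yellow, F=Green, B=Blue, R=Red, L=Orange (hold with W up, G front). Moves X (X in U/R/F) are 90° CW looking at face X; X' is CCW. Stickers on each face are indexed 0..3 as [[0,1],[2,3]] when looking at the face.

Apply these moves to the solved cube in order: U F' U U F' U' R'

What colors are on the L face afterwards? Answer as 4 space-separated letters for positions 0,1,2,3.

Answer: R G O W

Derivation:
After move 1 (U): U=WWWW F=RRGG R=BBRR B=OOBB L=GGOO
After move 2 (F'): F=RGRG U=WWBR R=YBYR D=GOYY L=GWOW
After move 3 (U): U=BWRW F=YBRG R=OOYR B=GWBB L=RGOW
After move 4 (U): U=RBWW F=OORG R=GWYR B=RGBB L=YBOW
After move 5 (F'): F=OGOR U=RBGY R=OWGR D=BWYY L=YWOW
After move 6 (U'): U=BYRG F=YWOR R=OGGR B=OWBB L=RGOW
After move 7 (R'): R=GROG U=BBRO F=YYOG D=BWYR B=YWWB
Query: L face = RGOW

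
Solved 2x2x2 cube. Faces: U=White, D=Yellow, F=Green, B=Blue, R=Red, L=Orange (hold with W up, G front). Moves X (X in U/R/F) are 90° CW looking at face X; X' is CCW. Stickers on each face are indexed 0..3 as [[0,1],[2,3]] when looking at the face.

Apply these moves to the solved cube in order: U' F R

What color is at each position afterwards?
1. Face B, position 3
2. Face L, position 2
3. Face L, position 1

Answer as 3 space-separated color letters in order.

After move 1 (U'): U=WWWW F=OOGG R=GGRR B=RRBB L=BBOO
After move 2 (F): F=GOGO U=WWOB R=WGWR D=RGYY L=BYOY
After move 3 (R): R=WWRG U=WOOO F=GGGY D=RBYR B=BRWB
Query 1: B[3] = B
Query 2: L[2] = O
Query 3: L[1] = Y

Answer: B O Y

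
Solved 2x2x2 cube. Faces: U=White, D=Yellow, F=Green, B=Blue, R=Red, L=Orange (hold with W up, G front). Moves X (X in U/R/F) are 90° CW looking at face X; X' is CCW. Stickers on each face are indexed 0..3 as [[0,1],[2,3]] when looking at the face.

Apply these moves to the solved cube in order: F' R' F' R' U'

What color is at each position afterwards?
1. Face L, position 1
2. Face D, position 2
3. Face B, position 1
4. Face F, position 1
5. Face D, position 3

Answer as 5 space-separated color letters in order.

After move 1 (F'): F=GGGG U=WWRR R=YRYR D=OOYY L=OWOW
After move 2 (R'): R=RRYY U=WBRB F=GWGR D=OGYG B=YBOB
After move 3 (F'): F=WRGG U=WBRY R=GROY D=WWYG L=OBOR
After move 4 (R'): R=RYGO U=WORY F=WBGY D=WRYG B=GBWB
After move 5 (U'): U=OYWR F=OBGY R=WBGO B=RYWB L=GBOR
Query 1: L[1] = B
Query 2: D[2] = Y
Query 3: B[1] = Y
Query 4: F[1] = B
Query 5: D[3] = G

Answer: B Y Y B G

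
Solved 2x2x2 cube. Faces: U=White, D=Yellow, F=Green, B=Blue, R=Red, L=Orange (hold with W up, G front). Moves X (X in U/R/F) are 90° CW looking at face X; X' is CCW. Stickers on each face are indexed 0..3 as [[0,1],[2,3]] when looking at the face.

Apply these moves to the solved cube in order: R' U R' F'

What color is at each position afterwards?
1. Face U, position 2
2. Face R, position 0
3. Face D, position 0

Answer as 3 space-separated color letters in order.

After move 1 (R'): R=RRRR U=WBWB F=GWGW D=YGYG B=YBYB
After move 2 (U): U=WWBB F=RRGW R=YBRR B=OOYB L=GWOO
After move 3 (R'): R=BRYR U=WYBO F=RWGB D=YRYW B=GOGB
After move 4 (F'): F=WBRG U=WYBY R=RRYR D=WOYW L=GOOB
Query 1: U[2] = B
Query 2: R[0] = R
Query 3: D[0] = W

Answer: B R W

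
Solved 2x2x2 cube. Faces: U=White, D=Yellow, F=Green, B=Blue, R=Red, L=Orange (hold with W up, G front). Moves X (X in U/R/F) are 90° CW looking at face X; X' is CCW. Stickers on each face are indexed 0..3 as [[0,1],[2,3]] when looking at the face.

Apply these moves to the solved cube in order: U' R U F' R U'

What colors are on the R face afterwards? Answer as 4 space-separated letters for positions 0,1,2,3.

After move 1 (U'): U=WWWW F=OOGG R=GGRR B=RRBB L=BBOO
After move 2 (R): R=RGRG U=WOWG F=OYGY D=YBYR B=WRWB
After move 3 (U): U=WWGO F=RGGY R=WRRG B=BBWB L=OYOO
After move 4 (F'): F=GYRG U=WWWR R=BRYG D=YOYR L=OOOG
After move 5 (R): R=YBGR U=WYWG F=GORR D=YWYB B=RBWB
After move 6 (U'): U=YGWW F=OORR R=GOGR B=YBWB L=RBOG
Query: R face = GOGR

Answer: G O G R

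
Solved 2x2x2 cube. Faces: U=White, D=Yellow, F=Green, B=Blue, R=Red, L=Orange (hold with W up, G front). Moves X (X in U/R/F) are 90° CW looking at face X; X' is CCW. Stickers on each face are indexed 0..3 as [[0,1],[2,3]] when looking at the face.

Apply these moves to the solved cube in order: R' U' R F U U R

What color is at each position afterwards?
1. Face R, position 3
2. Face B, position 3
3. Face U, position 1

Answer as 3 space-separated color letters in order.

Answer: Y B R

Derivation:
After move 1 (R'): R=RRRR U=WBWB F=GWGW D=YGYG B=YBYB
After move 2 (U'): U=BBWW F=OOGW R=GWRR B=RRYB L=YBOO
After move 3 (R): R=RGRW U=BOWW F=OGGG D=YYYR B=WRBB
After move 4 (F): F=GOGG U=BOOB R=WGWW D=RRYR L=YYOY
After move 5 (U): U=OBBO F=WGGG R=WRWW B=YYBB L=GOOY
After move 6 (U): U=BOOB F=WRGG R=YYWW B=GOBB L=WGOY
After move 7 (R): R=WYWY U=BROG F=WRGR D=RBYG B=BOOB
Query 1: R[3] = Y
Query 2: B[3] = B
Query 3: U[1] = R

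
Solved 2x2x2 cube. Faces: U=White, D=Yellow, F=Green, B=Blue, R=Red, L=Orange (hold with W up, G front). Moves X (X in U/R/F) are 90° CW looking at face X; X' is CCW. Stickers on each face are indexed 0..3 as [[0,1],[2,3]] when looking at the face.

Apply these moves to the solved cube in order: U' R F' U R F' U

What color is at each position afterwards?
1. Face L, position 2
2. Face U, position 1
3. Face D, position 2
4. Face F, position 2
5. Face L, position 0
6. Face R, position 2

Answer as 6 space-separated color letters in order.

Answer: O R Y B O B

Derivation:
After move 1 (U'): U=WWWW F=OOGG R=GGRR B=RRBB L=BBOO
After move 2 (R): R=RGRG U=WOWG F=OYGY D=YBYR B=WRWB
After move 3 (F'): F=YYOG U=WORR R=BGYG D=BOYR L=BGOW
After move 4 (U): U=RWRO F=BGOG R=WRYG B=BGWB L=YYOW
After move 5 (R): R=YWGR U=RGRG F=BOOR D=BWYB B=OGWB
After move 6 (F'): F=ORBO U=RGYG R=WWBR D=YWYB L=YGOR
After move 7 (U): U=YRGG F=WWBO R=OGBR B=YGWB L=OROR
Query 1: L[2] = O
Query 2: U[1] = R
Query 3: D[2] = Y
Query 4: F[2] = B
Query 5: L[0] = O
Query 6: R[2] = B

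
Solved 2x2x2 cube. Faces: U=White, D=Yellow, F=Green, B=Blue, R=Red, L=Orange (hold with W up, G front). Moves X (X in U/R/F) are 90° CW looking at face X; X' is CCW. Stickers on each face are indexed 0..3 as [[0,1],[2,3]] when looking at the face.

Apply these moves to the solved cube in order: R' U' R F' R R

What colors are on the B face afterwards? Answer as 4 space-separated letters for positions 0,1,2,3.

After move 1 (R'): R=RRRR U=WBWB F=GWGW D=YGYG B=YBYB
After move 2 (U'): U=BBWW F=OOGW R=GWRR B=RRYB L=YBOO
After move 3 (R): R=RGRW U=BOWW F=OGGG D=YYYR B=WRBB
After move 4 (F'): F=GGOG U=BORR R=YGYW D=BOYR L=YWOW
After move 5 (R): R=YYWG U=BGRG F=GOOR D=BBYW B=RROB
After move 6 (R): R=WYGY U=BORR F=GBOW D=BOYR B=GRGB
Query: B face = GRGB

Answer: G R G B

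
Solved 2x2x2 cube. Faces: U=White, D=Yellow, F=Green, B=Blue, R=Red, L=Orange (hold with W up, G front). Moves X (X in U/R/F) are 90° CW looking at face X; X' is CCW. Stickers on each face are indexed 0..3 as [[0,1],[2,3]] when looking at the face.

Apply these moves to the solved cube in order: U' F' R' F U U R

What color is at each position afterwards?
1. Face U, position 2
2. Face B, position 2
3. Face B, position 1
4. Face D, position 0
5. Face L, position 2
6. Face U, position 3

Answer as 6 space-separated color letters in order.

After move 1 (U'): U=WWWW F=OOGG R=GGRR B=RRBB L=BBOO
After move 2 (F'): F=OGOG U=WWGR R=YGYR D=BOYY L=BWOW
After move 3 (R'): R=GRYY U=WBGR F=OWOR D=BGYG B=YROB
After move 4 (F): F=OORW U=WBWW R=GRRY D=YGYG L=BBOG
After move 5 (U): U=WWWB F=GRRW R=YRRY B=BBOB L=OOOG
After move 6 (U): U=WWBW F=YRRW R=BBRY B=OOOB L=GROG
After move 7 (R): R=RBYB U=WRBW F=YGRG D=YOYO B=WOWB
Query 1: U[2] = B
Query 2: B[2] = W
Query 3: B[1] = O
Query 4: D[0] = Y
Query 5: L[2] = O
Query 6: U[3] = W

Answer: B W O Y O W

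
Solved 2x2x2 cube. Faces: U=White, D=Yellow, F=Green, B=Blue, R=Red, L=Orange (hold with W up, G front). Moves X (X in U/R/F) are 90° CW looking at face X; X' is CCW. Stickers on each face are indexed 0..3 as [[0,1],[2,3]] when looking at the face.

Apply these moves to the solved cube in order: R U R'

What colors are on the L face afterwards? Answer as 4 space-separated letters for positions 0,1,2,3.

After move 1 (R): R=RRRR U=WGWG F=GYGY D=YBYB B=WBWB
After move 2 (U): U=WWGG F=RRGY R=WBRR B=OOWB L=GYOO
After move 3 (R'): R=BRWR U=WWGO F=RWGG D=YRYY B=BOBB
Query: L face = GYOO

Answer: G Y O O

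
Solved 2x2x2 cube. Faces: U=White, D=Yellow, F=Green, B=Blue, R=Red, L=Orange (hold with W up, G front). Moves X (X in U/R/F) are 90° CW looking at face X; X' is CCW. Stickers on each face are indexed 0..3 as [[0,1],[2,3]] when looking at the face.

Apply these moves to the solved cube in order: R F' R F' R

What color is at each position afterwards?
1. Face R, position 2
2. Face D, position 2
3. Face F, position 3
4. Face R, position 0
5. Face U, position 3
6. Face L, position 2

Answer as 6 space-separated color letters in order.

Answer: R Y W O G O

Derivation:
After move 1 (R): R=RRRR U=WGWG F=GYGY D=YBYB B=WBWB
After move 2 (F'): F=YYGG U=WGRR R=BRYR D=OOYB L=OGOW
After move 3 (R): R=YBRR U=WYRG F=YOGB D=OWYW B=RBGB
After move 4 (F'): F=OBYG U=WYYR R=WBOR D=GWYW L=OGOR
After move 5 (R): R=OWRB U=WBYG F=OWYW D=GGYR B=RBYB
Query 1: R[2] = R
Query 2: D[2] = Y
Query 3: F[3] = W
Query 4: R[0] = O
Query 5: U[3] = G
Query 6: L[2] = O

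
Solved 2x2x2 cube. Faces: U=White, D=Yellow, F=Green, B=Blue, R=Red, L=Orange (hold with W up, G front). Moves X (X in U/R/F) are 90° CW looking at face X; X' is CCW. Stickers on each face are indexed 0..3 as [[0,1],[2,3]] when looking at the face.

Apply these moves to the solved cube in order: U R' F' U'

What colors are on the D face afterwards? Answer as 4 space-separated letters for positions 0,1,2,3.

After move 1 (U): U=WWWW F=RRGG R=BBRR B=OOBB L=GGOO
After move 2 (R'): R=BRBR U=WBWO F=RWGW D=YRYG B=YOYB
After move 3 (F'): F=WWRG U=WBBB R=RRYR D=GOYG L=GOOW
After move 4 (U'): U=BBWB F=GORG R=WWYR B=RRYB L=YOOW
Query: D face = GOYG

Answer: G O Y G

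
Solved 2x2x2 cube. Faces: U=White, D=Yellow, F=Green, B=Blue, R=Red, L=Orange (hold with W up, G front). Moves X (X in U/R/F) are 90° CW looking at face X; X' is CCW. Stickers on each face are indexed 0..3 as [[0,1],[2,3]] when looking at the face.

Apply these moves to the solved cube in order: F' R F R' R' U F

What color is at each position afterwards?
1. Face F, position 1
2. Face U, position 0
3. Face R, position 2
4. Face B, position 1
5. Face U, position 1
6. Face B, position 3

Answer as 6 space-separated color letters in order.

Answer: R W Y O W B

Derivation:
After move 1 (F'): F=GGGG U=WWRR R=YRYR D=OOYY L=OWOW
After move 2 (R): R=YYRR U=WGRG F=GOGY D=OBYB B=RBWB
After move 3 (F): F=GGYO U=WGWW R=RYGR D=RYYB L=OOOB
After move 4 (R'): R=YRRG U=WWWR F=GGYW D=RGYO B=BBYB
After move 5 (R'): R=RGYR U=WYWB F=GWYR D=RGYW B=OBGB
After move 6 (U): U=WWBY F=RGYR R=OBYR B=OOGB L=GWOB
After move 7 (F): F=YRRG U=WWBW R=BBYR D=YOYW L=GROG
Query 1: F[1] = R
Query 2: U[0] = W
Query 3: R[2] = Y
Query 4: B[1] = O
Query 5: U[1] = W
Query 6: B[3] = B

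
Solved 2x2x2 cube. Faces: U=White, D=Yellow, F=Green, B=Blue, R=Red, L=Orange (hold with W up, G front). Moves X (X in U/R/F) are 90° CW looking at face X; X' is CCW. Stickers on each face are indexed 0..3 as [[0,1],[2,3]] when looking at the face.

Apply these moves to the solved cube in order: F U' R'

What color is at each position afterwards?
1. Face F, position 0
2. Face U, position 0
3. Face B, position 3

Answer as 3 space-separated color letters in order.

Answer: O W B

Derivation:
After move 1 (F): F=GGGG U=WWOO R=WRWR D=RRYY L=OYOY
After move 2 (U'): U=WOWO F=OYGG R=GGWR B=WRBB L=BBOY
After move 3 (R'): R=GRGW U=WBWW F=OOGO D=RYYG B=YRRB
Query 1: F[0] = O
Query 2: U[0] = W
Query 3: B[3] = B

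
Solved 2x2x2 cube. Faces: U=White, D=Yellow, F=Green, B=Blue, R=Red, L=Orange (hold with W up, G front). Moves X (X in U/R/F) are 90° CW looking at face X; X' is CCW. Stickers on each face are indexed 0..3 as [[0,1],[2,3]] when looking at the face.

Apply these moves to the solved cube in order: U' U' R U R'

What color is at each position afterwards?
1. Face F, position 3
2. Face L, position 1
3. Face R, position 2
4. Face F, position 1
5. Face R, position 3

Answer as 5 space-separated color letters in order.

After move 1 (U'): U=WWWW F=OOGG R=GGRR B=RRBB L=BBOO
After move 2 (U'): U=WWWW F=BBGG R=OORR B=GGBB L=RROO
After move 3 (R): R=RORO U=WBWG F=BYGY D=YBYG B=WGWB
After move 4 (U): U=WWGB F=ROGY R=WGRO B=RRWB L=BYOO
After move 5 (R'): R=GOWR U=WWGR F=RWGB D=YOYY B=GRBB
Query 1: F[3] = B
Query 2: L[1] = Y
Query 3: R[2] = W
Query 4: F[1] = W
Query 5: R[3] = R

Answer: B Y W W R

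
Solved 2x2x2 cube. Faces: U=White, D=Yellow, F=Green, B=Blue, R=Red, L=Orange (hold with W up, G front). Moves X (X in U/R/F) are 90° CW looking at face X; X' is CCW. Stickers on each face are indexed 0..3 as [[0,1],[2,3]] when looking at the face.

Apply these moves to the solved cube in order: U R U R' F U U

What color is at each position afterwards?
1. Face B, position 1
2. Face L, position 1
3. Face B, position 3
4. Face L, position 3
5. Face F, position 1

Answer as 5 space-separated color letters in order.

After move 1 (U): U=WWWW F=RRGG R=BBRR B=OOBB L=GGOO
After move 2 (R): R=RBRB U=WRWG F=RYGY D=YBYO B=WOWB
After move 3 (U): U=WWGR F=RBGY R=WORB B=GGWB L=RYOO
After move 4 (R'): R=OBWR U=WWGG F=RWGR D=YBYY B=OGBB
After move 5 (F): F=GRRW U=WWOY R=GBGR D=WOYY L=RYOB
After move 6 (U): U=OWYW F=GBRW R=OGGR B=RYBB L=GROB
After move 7 (U): U=YOWW F=OGRW R=RYGR B=GRBB L=GBOB
Query 1: B[1] = R
Query 2: L[1] = B
Query 3: B[3] = B
Query 4: L[3] = B
Query 5: F[1] = G

Answer: R B B B G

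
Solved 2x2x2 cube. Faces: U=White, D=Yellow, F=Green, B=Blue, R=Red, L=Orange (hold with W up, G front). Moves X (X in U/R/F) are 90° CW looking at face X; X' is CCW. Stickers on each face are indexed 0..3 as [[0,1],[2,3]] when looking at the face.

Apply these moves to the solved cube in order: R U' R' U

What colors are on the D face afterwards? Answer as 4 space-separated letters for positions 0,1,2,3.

After move 1 (R): R=RRRR U=WGWG F=GYGY D=YBYB B=WBWB
After move 2 (U'): U=GGWW F=OOGY R=GYRR B=RRWB L=WBOO
After move 3 (R'): R=YRGR U=GWWR F=OGGW D=YOYY B=BRBB
After move 4 (U): U=WGRW F=YRGW R=BRGR B=WBBB L=OGOO
Query: D face = YOYY

Answer: Y O Y Y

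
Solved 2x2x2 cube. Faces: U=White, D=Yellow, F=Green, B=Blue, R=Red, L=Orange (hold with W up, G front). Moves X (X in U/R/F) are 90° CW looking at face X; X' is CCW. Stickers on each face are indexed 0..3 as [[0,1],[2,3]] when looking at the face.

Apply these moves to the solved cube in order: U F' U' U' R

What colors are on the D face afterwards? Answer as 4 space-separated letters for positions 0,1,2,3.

After move 1 (U): U=WWWW F=RRGG R=BBRR B=OOBB L=GGOO
After move 2 (F'): F=RGRG U=WWBR R=YBYR D=GOYY L=GWOW
After move 3 (U'): U=WRWB F=GWRG R=RGYR B=YBBB L=OOOW
After move 4 (U'): U=RBWW F=OORG R=GWYR B=RGBB L=YBOW
After move 5 (R): R=YGRW U=ROWG F=OORY D=GBYR B=WGBB
Query: D face = GBYR

Answer: G B Y R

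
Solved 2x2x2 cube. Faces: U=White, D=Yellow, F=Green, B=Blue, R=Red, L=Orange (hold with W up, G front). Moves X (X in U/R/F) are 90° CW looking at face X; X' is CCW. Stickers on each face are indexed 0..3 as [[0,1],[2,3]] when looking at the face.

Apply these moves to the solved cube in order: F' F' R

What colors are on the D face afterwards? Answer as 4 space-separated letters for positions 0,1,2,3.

After move 1 (F'): F=GGGG U=WWRR R=YRYR D=OOYY L=OWOW
After move 2 (F'): F=GGGG U=WWYY R=OROR D=WWYY L=OROR
After move 3 (R): R=OORR U=WGYG F=GWGY D=WBYB B=YBWB
Query: D face = WBYB

Answer: W B Y B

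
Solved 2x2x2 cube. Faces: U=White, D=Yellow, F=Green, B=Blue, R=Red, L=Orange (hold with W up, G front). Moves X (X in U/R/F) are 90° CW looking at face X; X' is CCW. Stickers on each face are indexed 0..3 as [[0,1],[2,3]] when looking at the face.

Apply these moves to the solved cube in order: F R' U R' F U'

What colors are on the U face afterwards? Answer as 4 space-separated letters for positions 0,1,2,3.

After move 1 (F): F=GGGG U=WWOO R=WRWR D=RRYY L=OYOY
After move 2 (R'): R=RRWW U=WBOB F=GWGO D=RGYG B=YBRB
After move 3 (U): U=OWBB F=RRGO R=YBWW B=OYRB L=GWOY
After move 4 (R'): R=BWYW U=ORBO F=RWGB D=RRYO B=GYGB
After move 5 (F): F=GRBW U=ORYW R=BWOW D=YBYO L=GROR
After move 6 (U'): U=RWOY F=GRBW R=GROW B=BWGB L=GYOR
Query: U face = RWOY

Answer: R W O Y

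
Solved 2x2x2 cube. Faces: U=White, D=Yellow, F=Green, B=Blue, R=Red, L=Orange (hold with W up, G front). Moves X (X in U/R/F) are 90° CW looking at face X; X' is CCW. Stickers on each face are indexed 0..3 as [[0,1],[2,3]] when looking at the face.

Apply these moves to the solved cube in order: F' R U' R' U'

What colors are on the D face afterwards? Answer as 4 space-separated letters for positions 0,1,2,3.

Answer: O W Y Y

Derivation:
After move 1 (F'): F=GGGG U=WWRR R=YRYR D=OOYY L=OWOW
After move 2 (R): R=YYRR U=WGRG F=GOGY D=OBYB B=RBWB
After move 3 (U'): U=GGWR F=OWGY R=GORR B=YYWB L=RBOW
After move 4 (R'): R=ORGR U=GWWY F=OGGR D=OWYY B=BYBB
After move 5 (U'): U=WYGW F=RBGR R=OGGR B=ORBB L=BYOW
Query: D face = OWYY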